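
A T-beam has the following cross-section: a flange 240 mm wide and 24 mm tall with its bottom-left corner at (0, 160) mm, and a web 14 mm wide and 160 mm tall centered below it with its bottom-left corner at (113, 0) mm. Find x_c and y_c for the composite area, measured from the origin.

web: A = 14 × 160 = 2240.00, centroid at (120.00, 80.00).
flange: A = 240 × 24 = 5760.00, centroid at (120.00, 172.00).
ΣA = 8000.00 mm²
ΣAx_c = (2240.00)(120.00) + (5760.00)(120.00) = 960000.00 mm³
ΣAy_c = (2240.00)(80.00) + (5760.00)(172.00) = 1169920.00 mm³
x_c = 960000.00 / 8000.00 = 120.00 mm
y_c = 1169920.00 / 8000.00 = 146.24 mm

x_c = 120.00 mm, y_c = 146.24 mm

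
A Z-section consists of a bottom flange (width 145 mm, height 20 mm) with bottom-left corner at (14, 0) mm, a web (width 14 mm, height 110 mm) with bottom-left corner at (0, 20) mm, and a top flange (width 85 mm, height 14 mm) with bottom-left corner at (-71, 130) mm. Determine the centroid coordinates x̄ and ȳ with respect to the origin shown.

Part | A | x̄ᵢ | ȳᵢ | A·x̄ᵢ | A·ȳᵢ
bottom flange | 2900.00 | 86.50 | 10.00 | 250850.00 | 29000.00
web | 1540.00 | 7.00 | 75.00 | 10780.00 | 115500.00
top flange | 1190.00 | -28.50 | 137.00 | -33915.00 | 163030.00
Σ | 5630.00 |  |  | 227715.00 | 307530.00
x̄ = 227715.00 / 5630.00 = 40.45 mm
ȳ = 307530.00 / 5630.00 = 54.62 mm

x̄ = 40.45 mm, ȳ = 54.62 mm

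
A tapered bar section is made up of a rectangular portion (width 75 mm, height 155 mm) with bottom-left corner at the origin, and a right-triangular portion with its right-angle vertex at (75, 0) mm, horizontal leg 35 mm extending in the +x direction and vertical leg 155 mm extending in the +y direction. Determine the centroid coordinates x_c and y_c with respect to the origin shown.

x_c = 46.80 mm, y_c = 72.61 mm

Part | A | x̄ᵢ | ȳᵢ | A·x̄ᵢ | A·ȳᵢ
rectangular portion | 11625.00 | 37.50 | 77.50 | 435937.50 | 900937.50
triangular portion | 2712.50 | 86.67 | 51.67 | 235083.33 | 140145.83
Σ | 14337.50 |  |  | 671020.83 | 1041083.33
x_c = 671020.83 / 14337.50 = 46.80 mm
y_c = 1041083.33 / 14337.50 = 72.61 mm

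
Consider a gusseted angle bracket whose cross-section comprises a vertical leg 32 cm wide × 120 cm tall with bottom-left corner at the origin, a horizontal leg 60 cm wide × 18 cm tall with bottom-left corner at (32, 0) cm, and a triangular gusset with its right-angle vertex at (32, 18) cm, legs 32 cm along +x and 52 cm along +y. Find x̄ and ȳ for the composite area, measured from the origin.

Part | A | x̄ᵢ | ȳᵢ | A·x̄ᵢ | A·ȳᵢ
vertical leg | 3840.00 | 16.00 | 60.00 | 61440.00 | 230400.00
horizontal leg | 1080.00 | 62.00 | 9.00 | 66960.00 | 9720.00
gusset | 832.00 | 42.67 | 35.33 | 35498.67 | 29397.33
Σ | 5752.00 |  |  | 163898.67 | 269517.33
x̄ = 163898.67 / 5752.00 = 28.49 cm
ȳ = 269517.33 / 5752.00 = 46.86 cm

x̄ = 28.49 cm, ȳ = 46.86 cm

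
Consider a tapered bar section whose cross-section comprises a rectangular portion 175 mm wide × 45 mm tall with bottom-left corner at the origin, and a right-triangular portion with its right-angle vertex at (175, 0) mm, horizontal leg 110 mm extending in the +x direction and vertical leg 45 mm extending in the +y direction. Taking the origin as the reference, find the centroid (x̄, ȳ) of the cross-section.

x̄ = 117.19 mm, ȳ = 20.71 mm

Part | A | x̄ᵢ | ȳᵢ | A·x̄ᵢ | A·ȳᵢ
rectangular portion | 7875.00 | 87.50 | 22.50 | 689062.50 | 177187.50
triangular portion | 2475.00 | 211.67 | 15.00 | 523875.00 | 37125.00
Σ | 10350.00 |  |  | 1212937.50 | 214312.50
x̄ = 1212937.50 / 10350.00 = 117.19 mm
ȳ = 214312.50 / 10350.00 = 20.71 mm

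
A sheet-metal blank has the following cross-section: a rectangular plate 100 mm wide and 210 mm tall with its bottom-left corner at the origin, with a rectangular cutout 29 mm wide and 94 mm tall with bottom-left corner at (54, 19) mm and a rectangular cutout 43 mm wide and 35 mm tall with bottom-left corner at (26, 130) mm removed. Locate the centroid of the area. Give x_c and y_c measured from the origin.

x_c = 47.22 mm, y_c = 107.53 mm

plate: A = 100 × 210 = 21000.00, centroid at (50.00, 105.00).
hole 1: A = −(29 × 94) = -2726.00, centroid at (68.50, 66.00).
hole 2: A = −(43 × 35) = -1505.00, centroid at (47.50, 147.50).
ΣA = 16769.00 mm², ΣAx_c = 791781.50 mm³, ΣAy_c = 1803096.50 mm³.
x_c = 791781.50/16769.00 = 47.22 mm; y_c = 1803096.50/16769.00 = 107.53 mm.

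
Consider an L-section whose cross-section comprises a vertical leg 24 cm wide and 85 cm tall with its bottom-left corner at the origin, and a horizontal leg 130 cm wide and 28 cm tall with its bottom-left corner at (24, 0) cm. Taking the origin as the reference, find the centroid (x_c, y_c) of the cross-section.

Part | A | x̄ᵢ | ȳᵢ | A·x̄ᵢ | A·ȳᵢ
vertical leg | 2040.00 | 12.00 | 42.50 | 24480.00 | 86700.00
horizontal leg | 3640.00 | 89.00 | 14.00 | 323960.00 | 50960.00
Σ | 5680.00 |  |  | 348440.00 | 137660.00
x_c = 348440.00 / 5680.00 = 61.35 cm
y_c = 137660.00 / 5680.00 = 24.24 cm

x_c = 61.35 cm, y_c = 24.24 cm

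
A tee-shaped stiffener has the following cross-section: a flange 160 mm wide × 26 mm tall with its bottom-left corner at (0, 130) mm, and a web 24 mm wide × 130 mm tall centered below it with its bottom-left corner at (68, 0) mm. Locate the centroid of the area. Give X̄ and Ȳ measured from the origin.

web: A = 24 × 130 = 3120.00, centroid at (80.00, 65.00).
flange: A = 160 × 26 = 4160.00, centroid at (80.00, 143.00).
ΣA = 7280.00 mm², ΣAX̄ = 582400.00 mm³, ΣAȲ = 797680.00 mm³.
X̄ = 582400.00/7280.00 = 80.00 mm; Ȳ = 797680.00/7280.00 = 109.57 mm.

X̄ = 80.00 mm, Ȳ = 109.57 mm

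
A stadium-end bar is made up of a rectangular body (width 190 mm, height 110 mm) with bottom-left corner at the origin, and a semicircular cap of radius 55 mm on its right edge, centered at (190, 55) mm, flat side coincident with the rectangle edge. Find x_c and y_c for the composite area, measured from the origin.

x_c = 116.92 mm, y_c = 55.00 mm

Part | A | x̄ᵢ | ȳᵢ | A·x̄ᵢ | A·ȳᵢ
rectangular body | 20900.00 | 95.00 | 55.00 | 1985500.00 | 1149500.00
semicircular end | 4751.66 | 213.34 | 55.00 | 1013731.86 | 261341.24
Σ | 25651.66 |  |  | 2999231.86 | 1410841.24
x_c = 2999231.86 / 25651.66 = 116.92 mm
y_c = 1410841.24 / 25651.66 = 55.00 mm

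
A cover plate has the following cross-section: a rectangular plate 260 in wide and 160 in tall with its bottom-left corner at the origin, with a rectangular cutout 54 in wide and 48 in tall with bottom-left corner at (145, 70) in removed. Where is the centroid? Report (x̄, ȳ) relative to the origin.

plate: A = 260 × 160 = 41600.00, centroid at (130.00, 80.00).
hole: A = −(54 × 48) = -2592.00, centroid at (172.00, 94.00).
ΣA = 39008.00 in²
ΣAx̄ = (41600.00)(130.00) + (-2592.00)(172.00) = 4962176.00 in³
ΣAȳ = (41600.00)(80.00) + (-2592.00)(94.00) = 3084352.00 in³
x̄ = 4962176.00 / 39008.00 = 127.21 in
ȳ = 3084352.00 / 39008.00 = 79.07 in

x̄ = 127.21 in, ȳ = 79.07 in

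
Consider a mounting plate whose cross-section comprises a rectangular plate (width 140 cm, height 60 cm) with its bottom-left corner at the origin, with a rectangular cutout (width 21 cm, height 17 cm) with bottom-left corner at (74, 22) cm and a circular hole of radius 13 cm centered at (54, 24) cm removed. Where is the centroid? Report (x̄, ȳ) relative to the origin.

plate: A = 140 × 60 = 8400.00, centroid at (70.00, 30.00).
hole 1: A = −(21 × 17) = -357.00, centroid at (84.50, 30.50).
hole 2: A = −π·13² = -530.93, centroid at (54.00, 24.00).
ΣA = 7512.07 cm²
ΣAx̄ = (8400.00)(70.00) + (-357.00)(84.50) + (-530.93)(54.00) = 529163.33 cm³
ΣAȳ = (8400.00)(30.00) + (-357.00)(30.50) + (-530.93)(24.00) = 228369.20 cm³
x̄ = 529163.33 / 7512.07 = 70.44 cm
ȳ = 228369.20 / 7512.07 = 30.40 cm

x̄ = 70.44 cm, ȳ = 30.40 cm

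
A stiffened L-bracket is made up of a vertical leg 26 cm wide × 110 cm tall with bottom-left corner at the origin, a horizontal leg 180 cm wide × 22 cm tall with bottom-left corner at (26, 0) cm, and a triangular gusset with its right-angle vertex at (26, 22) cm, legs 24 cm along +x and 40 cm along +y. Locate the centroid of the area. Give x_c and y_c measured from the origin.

vertical leg: A = 26 × 110 = 2860.00, centroid at (13.00, 55.00).
horizontal leg: A = 180 × 22 = 3960.00, centroid at (116.00, 11.00).
gusset: A = ½·24·40 = 480.00, centroid at (34.00, 35.33).
ΣA = 7300.00 cm²
ΣAx_c = (2860.00)(13.00) + (3960.00)(116.00) + (480.00)(34.00) = 512860.00 cm³
ΣAy_c = (2860.00)(55.00) + (3960.00)(11.00) + (480.00)(35.33) = 217820.00 cm³
x_c = 512860.00 / 7300.00 = 70.25 cm
y_c = 217820.00 / 7300.00 = 29.84 cm

x_c = 70.25 cm, y_c = 29.84 cm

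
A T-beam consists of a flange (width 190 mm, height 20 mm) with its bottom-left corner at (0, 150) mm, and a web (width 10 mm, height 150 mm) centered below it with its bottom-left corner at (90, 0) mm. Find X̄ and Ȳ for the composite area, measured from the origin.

X̄ = 95.00 mm, Ȳ = 135.94 mm

web: A = 10 × 150 = 1500.00, centroid at (95.00, 75.00).
flange: A = 190 × 20 = 3800.00, centroid at (95.00, 160.00).
ΣA = 5300.00 mm²
ΣAX̄ = (1500.00)(95.00) + (3800.00)(95.00) = 503500.00 mm³
ΣAȲ = (1500.00)(75.00) + (3800.00)(160.00) = 720500.00 mm³
X̄ = 503500.00 / 5300.00 = 95.00 mm
Ȳ = 720500.00 / 5300.00 = 135.94 mm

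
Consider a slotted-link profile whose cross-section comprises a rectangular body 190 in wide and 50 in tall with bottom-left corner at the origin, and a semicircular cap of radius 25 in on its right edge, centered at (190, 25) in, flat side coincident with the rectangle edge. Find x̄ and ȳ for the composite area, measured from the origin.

x̄ = 104.89 in, ȳ = 25.00 in

rectangular body: A = 190 × 50 = 9500.00, centroid at (95.00, 25.00).
semicircular end: A = ½π·25² = 981.75, centroid at (200.61, 25.00).
ΣA = 10481.75 in², ΣAx̄ = 1099448.73 in³, ΣAȳ = 262043.69 in³.
x̄ = 1099448.73/10481.75 = 104.89 in; ȳ = 262043.69/10481.75 = 25.00 in.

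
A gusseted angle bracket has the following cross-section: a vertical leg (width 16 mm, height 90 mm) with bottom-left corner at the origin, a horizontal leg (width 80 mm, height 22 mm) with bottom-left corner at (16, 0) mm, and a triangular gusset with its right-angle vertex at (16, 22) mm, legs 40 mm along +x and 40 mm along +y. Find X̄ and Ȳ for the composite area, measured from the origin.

Part | A | x̄ᵢ | ȳᵢ | A·x̄ᵢ | A·ȳᵢ
vertical leg | 1440.00 | 8.00 | 45.00 | 11520.00 | 64800.00
horizontal leg | 1760.00 | 56.00 | 11.00 | 98560.00 | 19360.00
gusset | 800.00 | 29.33 | 35.33 | 23466.67 | 28266.67
Σ | 4000.00 |  |  | 133546.67 | 112426.67
X̄ = 133546.67 / 4000.00 = 33.39 mm
Ȳ = 112426.67 / 4000.00 = 28.11 mm

X̄ = 33.39 mm, Ȳ = 28.11 mm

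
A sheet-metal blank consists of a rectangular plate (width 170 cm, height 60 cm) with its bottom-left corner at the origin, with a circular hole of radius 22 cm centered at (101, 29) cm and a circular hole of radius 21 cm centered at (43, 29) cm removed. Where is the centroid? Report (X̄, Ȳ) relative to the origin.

plate: A = 170 × 60 = 10200.00, centroid at (85.00, 30.00).
hole 1: A = −π·22² = -1520.53, centroid at (101.00, 29.00).
hole 2: A = −π·21² = -1385.44, centroid at (43.00, 29.00).
ΣA = 7294.03 cm², ΣAX̄ = 653852.36 cm³, ΣAȲ = 221726.78 cm³.
X̄ = 653852.36/7294.03 = 89.64 cm; Ȳ = 221726.78/7294.03 = 30.40 cm.

X̄ = 89.64 cm, Ȳ = 30.40 cm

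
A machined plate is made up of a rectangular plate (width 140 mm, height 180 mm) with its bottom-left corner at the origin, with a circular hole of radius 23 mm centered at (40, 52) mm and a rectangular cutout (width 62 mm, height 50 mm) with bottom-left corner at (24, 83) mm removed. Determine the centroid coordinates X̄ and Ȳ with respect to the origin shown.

X̄ = 74.71 mm, Ȳ = 90.36 mm

Part | A | x̄ᵢ | ȳᵢ | A·x̄ᵢ | A·ȳᵢ
plate | 25200.00 | 70.00 | 90.00 | 1764000.00 | 2268000.00
hole 1 | -1661.90 | 40.00 | 52.00 | -66476.10 | -86418.93
hole 2 | -3100.00 | 55.00 | 108.00 | -170500.00 | -334800.00
Σ | 20438.10 |  |  | 1527023.90 | 1846781.07
X̄ = 1527023.90 / 20438.10 = 74.71 mm
Ȳ = 1846781.07 / 20438.10 = 90.36 mm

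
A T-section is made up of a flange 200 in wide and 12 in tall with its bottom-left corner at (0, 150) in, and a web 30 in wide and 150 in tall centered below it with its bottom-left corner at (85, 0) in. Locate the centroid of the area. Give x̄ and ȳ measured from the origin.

x̄ = 100.00 in, ȳ = 103.17 in

Part | A | x̄ᵢ | ȳᵢ | A·x̄ᵢ | A·ȳᵢ
web | 4500.00 | 100.00 | 75.00 | 450000.00 | 337500.00
flange | 2400.00 | 100.00 | 156.00 | 240000.00 | 374400.00
Σ | 6900.00 |  |  | 690000.00 | 711900.00
x̄ = 690000.00 / 6900.00 = 100.00 in
ȳ = 711900.00 / 6900.00 = 103.17 in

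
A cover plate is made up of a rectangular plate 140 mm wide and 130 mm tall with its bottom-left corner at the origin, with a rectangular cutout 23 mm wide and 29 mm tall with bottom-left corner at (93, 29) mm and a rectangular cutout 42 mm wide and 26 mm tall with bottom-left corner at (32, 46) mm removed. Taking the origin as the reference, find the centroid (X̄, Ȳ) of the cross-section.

Part | A | x̄ᵢ | ȳᵢ | A·x̄ᵢ | A·ȳᵢ
plate | 18200.00 | 70.00 | 65.00 | 1274000.00 | 1183000.00
hole 1 | -667.00 | 104.50 | 43.50 | -69701.50 | -29014.50
hole 2 | -1092.00 | 53.00 | 59.00 | -57876.00 | -64428.00
Σ | 16441.00 |  |  | 1146422.50 | 1089557.50
X̄ = 1146422.50 / 16441.00 = 69.73 mm
Ȳ = 1089557.50 / 16441.00 = 66.27 mm

X̄ = 69.73 mm, Ȳ = 66.27 mm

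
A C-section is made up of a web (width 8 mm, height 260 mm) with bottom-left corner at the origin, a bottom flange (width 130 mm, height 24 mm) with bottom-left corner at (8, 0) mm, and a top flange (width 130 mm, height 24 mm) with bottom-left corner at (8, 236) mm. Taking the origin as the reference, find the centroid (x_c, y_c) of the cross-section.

web: A = 8 × 260 = 2080.00, centroid at (4.00, 130.00).
bottom flange: A = 130 × 24 = 3120.00, centroid at (73.00, 12.00).
top flange: A = 130 × 24 = 3120.00, centroid at (73.00, 248.00).
ΣA = 8320.00 mm², ΣAx_c = 463840.00 mm³, ΣAy_c = 1081600.00 mm³.
x_c = 463840.00/8320.00 = 55.75 mm; y_c = 1081600.00/8320.00 = 130.00 mm.

x_c = 55.75 mm, y_c = 130.00 mm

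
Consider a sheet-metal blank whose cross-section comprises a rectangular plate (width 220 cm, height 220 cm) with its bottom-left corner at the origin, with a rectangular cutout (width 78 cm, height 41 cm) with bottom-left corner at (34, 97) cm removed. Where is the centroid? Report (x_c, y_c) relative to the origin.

plate: A = 220 × 220 = 48400.00, centroid at (110.00, 110.00).
hole: A = −(78 × 41) = -3198.00, centroid at (73.00, 117.50).
ΣA = 45202.00 cm²
ΣAx_c = (48400.00)(110.00) + (-3198.00)(73.00) = 5090546.00 cm³
ΣAy_c = (48400.00)(110.00) + (-3198.00)(117.50) = 4948235.00 cm³
x_c = 5090546.00 / 45202.00 = 112.62 cm
y_c = 4948235.00 / 45202.00 = 109.47 cm

x_c = 112.62 cm, y_c = 109.47 cm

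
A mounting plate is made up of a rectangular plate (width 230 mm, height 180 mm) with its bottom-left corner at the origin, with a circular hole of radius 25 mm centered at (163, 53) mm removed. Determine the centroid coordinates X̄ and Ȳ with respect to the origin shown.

X̄ = 112.61 mm, Ȳ = 91.84 mm

plate: A = 230 × 180 = 41400.00, centroid at (115.00, 90.00).
hole: A = −π·25² = -1963.50, centroid at (163.00, 53.00).
ΣA = 39436.50 mm²
ΣAX̄ = (41400.00)(115.00) + (-1963.50)(163.00) = 4440950.25 mm³
ΣAȲ = (41400.00)(90.00) + (-1963.50)(53.00) = 3621934.74 mm³
X̄ = 4440950.25 / 39436.50 = 112.61 mm
Ȳ = 3621934.74 / 39436.50 = 91.84 mm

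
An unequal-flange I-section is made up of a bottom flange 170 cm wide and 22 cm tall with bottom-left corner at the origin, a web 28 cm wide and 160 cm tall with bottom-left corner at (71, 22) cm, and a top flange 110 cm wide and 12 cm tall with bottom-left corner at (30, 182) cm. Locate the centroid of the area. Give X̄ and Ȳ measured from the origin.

X̄ = 85.00 cm, Ȳ = 78.22 cm

Part | A | x̄ᵢ | ȳᵢ | A·x̄ᵢ | A·ȳᵢ
bottom flange | 3740.00 | 85.00 | 11.00 | 317900.00 | 41140.00
web | 4480.00 | 85.00 | 102.00 | 380800.00 | 456960.00
top flange | 1320.00 | 85.00 | 188.00 | 112200.00 | 248160.00
Σ | 9540.00 |  |  | 810900.00 | 746260.00
X̄ = 810900.00 / 9540.00 = 85.00 cm
Ȳ = 746260.00 / 9540.00 = 78.22 cm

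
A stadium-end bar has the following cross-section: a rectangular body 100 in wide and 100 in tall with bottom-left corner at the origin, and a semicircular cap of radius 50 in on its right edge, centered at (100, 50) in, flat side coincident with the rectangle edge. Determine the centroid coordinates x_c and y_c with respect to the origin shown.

x_c = 70.08 in, y_c = 50.00 in

Part | A | x̄ᵢ | ȳᵢ | A·x̄ᵢ | A·ȳᵢ
rectangular body | 10000.00 | 50.00 | 50.00 | 500000.00 | 500000.00
semicircular end | 3926.99 | 121.22 | 50.00 | 476032.42 | 196349.54
Σ | 13926.99 |  |  | 976032.42 | 696349.54
x_c = 976032.42 / 13926.99 = 70.08 in
y_c = 696349.54 / 13926.99 = 50.00 in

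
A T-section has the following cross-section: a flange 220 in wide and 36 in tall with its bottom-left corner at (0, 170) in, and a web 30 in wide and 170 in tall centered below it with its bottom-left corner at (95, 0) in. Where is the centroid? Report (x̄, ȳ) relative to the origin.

x̄ = 110.00 in, ȳ = 147.65 in

web: A = 30 × 170 = 5100.00, centroid at (110.00, 85.00).
flange: A = 220 × 36 = 7920.00, centroid at (110.00, 188.00).
ΣA = 13020.00 in²
ΣAx̄ = (5100.00)(110.00) + (7920.00)(110.00) = 1432200.00 in³
ΣAȳ = (5100.00)(85.00) + (7920.00)(188.00) = 1922460.00 in³
x̄ = 1432200.00 / 13020.00 = 110.00 in
ȳ = 1922460.00 / 13020.00 = 147.65 in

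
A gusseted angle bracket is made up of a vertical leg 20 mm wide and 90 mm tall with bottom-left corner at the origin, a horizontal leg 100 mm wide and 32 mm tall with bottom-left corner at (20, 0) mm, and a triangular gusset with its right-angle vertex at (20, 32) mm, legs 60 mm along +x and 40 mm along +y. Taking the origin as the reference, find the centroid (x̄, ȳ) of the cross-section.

x̄ = 46.77 mm, ȳ = 30.10 mm

vertical leg: A = 20 × 90 = 1800.00, centroid at (10.00, 45.00).
horizontal leg: A = 100 × 32 = 3200.00, centroid at (70.00, 16.00).
gusset: A = ½·60·40 = 1200.00, centroid at (40.00, 45.33).
ΣA = 6200.00 mm²
ΣAx̄ = (1800.00)(10.00) + (3200.00)(70.00) + (1200.00)(40.00) = 290000.00 mm³
ΣAȳ = (1800.00)(45.00) + (3200.00)(16.00) + (1200.00)(45.33) = 186600.00 mm³
x̄ = 290000.00 / 6200.00 = 46.77 mm
ȳ = 186600.00 / 6200.00 = 30.10 mm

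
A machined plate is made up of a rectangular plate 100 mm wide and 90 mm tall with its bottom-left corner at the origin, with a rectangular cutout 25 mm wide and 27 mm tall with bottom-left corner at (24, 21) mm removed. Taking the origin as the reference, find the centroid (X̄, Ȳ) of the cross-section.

plate: A = 100 × 90 = 9000.00, centroid at (50.00, 45.00).
hole: A = −(25 × 27) = -675.00, centroid at (36.50, 34.50).
ΣA = 8325.00 mm², ΣAX̄ = 425362.50 mm³, ΣAȲ = 381712.50 mm³.
X̄ = 425362.50/8325.00 = 51.09 mm; Ȳ = 381712.50/8325.00 = 45.85 mm.

X̄ = 51.09 mm, Ȳ = 45.85 mm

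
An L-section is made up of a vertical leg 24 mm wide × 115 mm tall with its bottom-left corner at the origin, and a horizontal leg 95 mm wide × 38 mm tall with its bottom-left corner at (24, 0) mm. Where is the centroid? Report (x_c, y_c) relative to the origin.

Part | A | x̄ᵢ | ȳᵢ | A·x̄ᵢ | A·ȳᵢ
vertical leg | 2760.00 | 12.00 | 57.50 | 33120.00 | 158700.00
horizontal leg | 3610.00 | 71.50 | 19.00 | 258115.00 | 68590.00
Σ | 6370.00 |  |  | 291235.00 | 227290.00
x_c = 291235.00 / 6370.00 = 45.72 mm
y_c = 227290.00 / 6370.00 = 35.68 mm

x_c = 45.72 mm, y_c = 35.68 mm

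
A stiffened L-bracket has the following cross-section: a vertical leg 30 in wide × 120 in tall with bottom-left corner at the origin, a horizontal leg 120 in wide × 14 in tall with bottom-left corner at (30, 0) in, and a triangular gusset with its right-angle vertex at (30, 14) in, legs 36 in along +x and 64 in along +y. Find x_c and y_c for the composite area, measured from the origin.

Part | A | x̄ᵢ | ȳᵢ | A·x̄ᵢ | A·ȳᵢ
vertical leg | 3600.00 | 15.00 | 60.00 | 54000.00 | 216000.00
horizontal leg | 1680.00 | 90.00 | 7.00 | 151200.00 | 11760.00
gusset | 1152.00 | 42.00 | 35.33 | 48384.00 | 40704.00
Σ | 6432.00 |  |  | 253584.00 | 268464.00
x_c = 253584.00 / 6432.00 = 39.43 in
y_c = 268464.00 / 6432.00 = 41.74 in

x_c = 39.43 in, y_c = 41.74 in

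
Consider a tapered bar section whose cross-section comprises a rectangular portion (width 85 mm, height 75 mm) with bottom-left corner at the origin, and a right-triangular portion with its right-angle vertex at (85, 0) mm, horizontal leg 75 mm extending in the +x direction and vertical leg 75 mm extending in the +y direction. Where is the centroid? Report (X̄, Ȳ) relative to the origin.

rectangular portion: A = 85 × 75 = 6375.00, centroid at (42.50, 37.50).
triangular portion: A = ½·75·75 = 2812.50, centroid at (110.00, 25.00).
ΣA = 9187.50 mm²
ΣAX̄ = (6375.00)(42.50) + (2812.50)(110.00) = 580312.50 mm³
ΣAȲ = (6375.00)(37.50) + (2812.50)(25.00) = 309375.00 mm³
X̄ = 580312.50 / 9187.50 = 63.16 mm
Ȳ = 309375.00 / 9187.50 = 33.67 mm

X̄ = 63.16 mm, Ȳ = 33.67 mm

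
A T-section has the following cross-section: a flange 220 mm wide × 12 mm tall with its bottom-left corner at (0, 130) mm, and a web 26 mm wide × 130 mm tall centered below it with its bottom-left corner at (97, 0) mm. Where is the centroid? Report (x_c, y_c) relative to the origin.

x_c = 110.00 mm, y_c = 96.14 mm

Part | A | x̄ᵢ | ȳᵢ | A·x̄ᵢ | A·ȳᵢ
web | 3380.00 | 110.00 | 65.00 | 371800.00 | 219700.00
flange | 2640.00 | 110.00 | 136.00 | 290400.00 | 359040.00
Σ | 6020.00 |  |  | 662200.00 | 578740.00
x_c = 662200.00 / 6020.00 = 110.00 mm
y_c = 578740.00 / 6020.00 = 96.14 mm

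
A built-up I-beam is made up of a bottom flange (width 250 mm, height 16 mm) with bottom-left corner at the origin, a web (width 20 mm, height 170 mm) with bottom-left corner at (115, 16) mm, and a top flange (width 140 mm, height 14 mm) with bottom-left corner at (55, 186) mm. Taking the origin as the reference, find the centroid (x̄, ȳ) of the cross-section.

bottom flange: A = 250 × 16 = 4000.00, centroid at (125.00, 8.00).
web: A = 20 × 170 = 3400.00, centroid at (125.00, 101.00).
top flange: A = 140 × 14 = 1960.00, centroid at (125.00, 193.00).
ΣA = 9360.00 mm²
ΣAx̄ = (4000.00)(125.00) + (3400.00)(125.00) + (1960.00)(125.00) = 1170000.00 mm³
ΣAȳ = (4000.00)(8.00) + (3400.00)(101.00) + (1960.00)(193.00) = 753680.00 mm³
x̄ = 1170000.00 / 9360.00 = 125.00 mm
ȳ = 753680.00 / 9360.00 = 80.52 mm

x̄ = 125.00 mm, ȳ = 80.52 mm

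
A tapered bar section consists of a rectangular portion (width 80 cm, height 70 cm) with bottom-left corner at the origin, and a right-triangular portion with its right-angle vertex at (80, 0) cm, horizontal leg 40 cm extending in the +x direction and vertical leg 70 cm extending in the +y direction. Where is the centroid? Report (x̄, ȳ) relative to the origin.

rectangular portion: A = 80 × 70 = 5600.00, centroid at (40.00, 35.00).
triangular portion: A = ½·40·70 = 1400.00, centroid at (93.33, 23.33).
ΣA = 7000.00 cm²
ΣAx̄ = (5600.00)(40.00) + (1400.00)(93.33) = 354666.67 cm³
ΣAȳ = (5600.00)(35.00) + (1400.00)(23.33) = 228666.67 cm³
x̄ = 354666.67 / 7000.00 = 50.67 cm
ȳ = 228666.67 / 7000.00 = 32.67 cm

x̄ = 50.67 cm, ȳ = 32.67 cm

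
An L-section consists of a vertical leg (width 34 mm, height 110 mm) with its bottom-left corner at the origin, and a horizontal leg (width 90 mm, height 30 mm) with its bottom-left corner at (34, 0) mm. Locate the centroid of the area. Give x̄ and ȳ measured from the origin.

x̄ = 42.99 mm, ȳ = 38.23 mm

Part | A | x̄ᵢ | ȳᵢ | A·x̄ᵢ | A·ȳᵢ
vertical leg | 3740.00 | 17.00 | 55.00 | 63580.00 | 205700.00
horizontal leg | 2700.00 | 79.00 | 15.00 | 213300.00 | 40500.00
Σ | 6440.00 |  |  | 276880.00 | 246200.00
x̄ = 276880.00 / 6440.00 = 42.99 mm
ȳ = 246200.00 / 6440.00 = 38.23 mm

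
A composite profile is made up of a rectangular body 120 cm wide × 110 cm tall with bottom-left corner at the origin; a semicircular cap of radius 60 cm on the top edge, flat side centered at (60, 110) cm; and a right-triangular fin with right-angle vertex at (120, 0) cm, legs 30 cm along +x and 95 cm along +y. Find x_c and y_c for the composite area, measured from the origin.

Part | A | x̄ᵢ | ȳᵢ | A·x̄ᵢ | A·ȳᵢ
rectangular body | 13200.00 | 60.00 | 55.00 | 792000.00 | 726000.00
semicircular top | 5654.87 | 60.00 | 135.46 | 339292.01 | 766035.35
triangular fin | 1425.00 | 130.00 | 31.67 | 185250.00 | 45125.00
Σ | 20279.87 |  |  | 1316542.01 | 1537160.35
x_c = 1316542.01 / 20279.87 = 64.92 cm
y_c = 1537160.35 / 20279.87 = 75.80 cm

x_c = 64.92 cm, y_c = 75.80 cm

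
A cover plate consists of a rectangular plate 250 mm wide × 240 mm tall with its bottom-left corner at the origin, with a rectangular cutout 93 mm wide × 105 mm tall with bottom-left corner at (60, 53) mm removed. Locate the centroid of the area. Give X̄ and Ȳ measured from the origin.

X̄ = 128.60 mm, Ȳ = 122.82 mm

plate: A = 250 × 240 = 60000.00, centroid at (125.00, 120.00).
hole: A = −(93 × 105) = -9765.00, centroid at (106.50, 105.50).
ΣA = 50235.00 mm², ΣAX̄ = 6460027.50 mm³, ΣAȲ = 6169792.50 mm³.
X̄ = 6460027.50/50235.00 = 128.60 mm; Ȳ = 6169792.50/50235.00 = 122.82 mm.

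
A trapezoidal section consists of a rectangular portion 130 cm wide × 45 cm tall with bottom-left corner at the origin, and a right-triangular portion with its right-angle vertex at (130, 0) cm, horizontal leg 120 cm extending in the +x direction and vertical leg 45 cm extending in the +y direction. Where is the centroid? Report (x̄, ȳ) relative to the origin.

x̄ = 98.16 cm, ȳ = 20.13 cm

Part | A | x̄ᵢ | ȳᵢ | A·x̄ᵢ | A·ȳᵢ
rectangular portion | 5850.00 | 65.00 | 22.50 | 380250.00 | 131625.00
triangular portion | 2700.00 | 170.00 | 15.00 | 459000.00 | 40500.00
Σ | 8550.00 |  |  | 839250.00 | 172125.00
x̄ = 839250.00 / 8550.00 = 98.16 cm
ȳ = 172125.00 / 8550.00 = 20.13 cm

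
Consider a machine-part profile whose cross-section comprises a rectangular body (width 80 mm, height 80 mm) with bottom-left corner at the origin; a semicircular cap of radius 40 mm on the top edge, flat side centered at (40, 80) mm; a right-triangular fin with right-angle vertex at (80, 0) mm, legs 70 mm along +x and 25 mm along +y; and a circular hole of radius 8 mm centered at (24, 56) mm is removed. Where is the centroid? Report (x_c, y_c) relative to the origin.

rectangular body: A = 80 × 80 = 6400.00, centroid at (40.00, 40.00).
semicircular top: A = ½π·40² = 2513.27, centroid at (40.00, 96.98).
triangular fin: A = ½·70·25 = 875.00, centroid at (103.33, 8.33).
hole: A = −π·8² = -201.06, centroid at (24.00, 56.00).
ΣA = 9587.21 mm²
ΣAx_c = (6400.00)(40.00) + (2513.27)(40.00) + (875.00)(103.33) + (-201.06)(24.00) = 442122.15 mm³
ΣAy_c = (6400.00)(40.00) + (2513.27)(96.98) + (875.00)(8.33) + (-201.06)(56.00) = 495760.80 mm³
x_c = 442122.15 / 9587.21 = 46.12 mm
y_c = 495760.80 / 9587.21 = 51.71 mm

x_c = 46.12 mm, y_c = 51.71 mm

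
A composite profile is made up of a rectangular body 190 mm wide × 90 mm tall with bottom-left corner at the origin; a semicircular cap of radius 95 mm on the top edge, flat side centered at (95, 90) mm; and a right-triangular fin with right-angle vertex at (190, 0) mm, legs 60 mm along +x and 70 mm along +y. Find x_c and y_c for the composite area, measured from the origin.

x_c = 102.24 mm, y_c = 79.88 mm

rectangular body: A = 190 × 90 = 17100.00, centroid at (95.00, 45.00).
semicircular top: A = ½π·95² = 14176.44, centroid at (95.00, 130.32).
triangular fin: A = ½·60·70 = 2100.00, centroid at (210.00, 23.33).
ΣA = 33376.44 mm², ΣAx_c = 3412261.50 mm³, ΣAy_c = 2665962.65 mm³.
x_c = 3412261.50/33376.44 = 102.24 mm; y_c = 2665962.65/33376.44 = 79.88 mm.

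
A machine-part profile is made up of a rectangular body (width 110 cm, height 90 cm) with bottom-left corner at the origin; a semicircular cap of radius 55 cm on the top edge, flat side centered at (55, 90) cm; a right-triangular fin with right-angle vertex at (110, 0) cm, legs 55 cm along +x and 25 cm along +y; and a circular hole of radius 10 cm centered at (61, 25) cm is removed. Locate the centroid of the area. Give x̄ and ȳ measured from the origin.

x̄ = 58.23 cm, ȳ = 65.35 cm

rectangular body: A = 110 × 90 = 9900.00, centroid at (55.00, 45.00).
semicircular top: A = ½π·55² = 4751.66, centroid at (55.00, 113.34).
triangular fin: A = ½·55·25 = 687.50, centroid at (128.33, 8.33).
hole: A = −π·10² = -314.16, centroid at (61.00, 25.00).
ΣA = 15025.00 cm², ΣAx̄ = 874906.69 cm³, ΣAȳ = 981941.15 cm³.
x̄ = 874906.69/15025.00 = 58.23 cm; ȳ = 981941.15/15025.00 = 65.35 cm.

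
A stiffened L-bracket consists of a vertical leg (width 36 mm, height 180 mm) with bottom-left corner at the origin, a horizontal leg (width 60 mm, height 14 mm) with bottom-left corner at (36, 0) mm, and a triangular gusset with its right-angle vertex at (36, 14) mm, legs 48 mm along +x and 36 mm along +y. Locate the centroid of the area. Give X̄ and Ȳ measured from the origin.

X̄ = 26.52 mm, Ȳ = 74.72 mm

vertical leg: A = 36 × 180 = 6480.00, centroid at (18.00, 90.00).
horizontal leg: A = 60 × 14 = 840.00, centroid at (66.00, 7.00).
gusset: A = ½·48·36 = 864.00, centroid at (52.00, 26.00).
ΣA = 8184.00 mm², ΣAX̄ = 217008.00 mm³, ΣAȲ = 611544.00 mm³.
X̄ = 217008.00/8184.00 = 26.52 mm; Ȳ = 611544.00/8184.00 = 74.72 mm.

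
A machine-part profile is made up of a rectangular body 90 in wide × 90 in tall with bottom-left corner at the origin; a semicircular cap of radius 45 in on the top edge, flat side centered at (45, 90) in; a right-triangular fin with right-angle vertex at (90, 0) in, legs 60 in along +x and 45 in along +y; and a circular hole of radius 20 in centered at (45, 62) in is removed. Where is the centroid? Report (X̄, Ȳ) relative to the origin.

rectangular body: A = 90 × 90 = 8100.00, centroid at (45.00, 45.00).
semicircular top: A = ½π·45² = 3180.86, centroid at (45.00, 109.10).
triangular fin: A = ½·60·45 = 1350.00, centroid at (110.00, 15.00).
hole: A = −π·20² = -1256.64, centroid at (45.00, 62.00).
ΣA = 11374.23 in²
ΣAX̄ = (8100.00)(45.00) + (3180.86)(45.00) + (1350.00)(110.00) + (-1256.64)(45.00) = 599590.15 in³
ΣAȲ = (8100.00)(45.00) + (3180.86)(109.10) + (1350.00)(15.00) + (-1256.64)(62.00) = 653866.13 in³
X̄ = 599590.15 / 11374.23 = 52.71 in
Ȳ = 653866.13 / 11374.23 = 57.49 in

X̄ = 52.71 in, Ȳ = 57.49 in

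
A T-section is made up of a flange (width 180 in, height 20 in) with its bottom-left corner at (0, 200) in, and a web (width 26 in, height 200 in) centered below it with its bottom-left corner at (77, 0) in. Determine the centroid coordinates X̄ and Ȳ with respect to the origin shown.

web: A = 26 × 200 = 5200.00, centroid at (90.00, 100.00).
flange: A = 180 × 20 = 3600.00, centroid at (90.00, 210.00).
ΣA = 8800.00 in²
ΣAX̄ = (5200.00)(90.00) + (3600.00)(90.00) = 792000.00 in³
ΣAȲ = (5200.00)(100.00) + (3600.00)(210.00) = 1276000.00 in³
X̄ = 792000.00 / 8800.00 = 90.00 in
Ȳ = 1276000.00 / 8800.00 = 145.00 in

X̄ = 90.00 in, Ȳ = 145.00 in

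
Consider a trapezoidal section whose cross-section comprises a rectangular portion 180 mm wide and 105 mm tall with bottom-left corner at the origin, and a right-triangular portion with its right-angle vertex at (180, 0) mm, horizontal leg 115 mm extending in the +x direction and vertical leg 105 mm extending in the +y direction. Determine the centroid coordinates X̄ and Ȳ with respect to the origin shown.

rectangular portion: A = 180 × 105 = 18900.00, centroid at (90.00, 52.50).
triangular portion: A = ½·115·105 = 6037.50, centroid at (218.33, 35.00).
ΣA = 24937.50 mm²
ΣAX̄ = (18900.00)(90.00) + (6037.50)(218.33) = 3019187.50 mm³
ΣAȲ = (18900.00)(52.50) + (6037.50)(35.00) = 1203562.50 mm³
X̄ = 3019187.50 / 24937.50 = 121.07 mm
Ȳ = 1203562.50 / 24937.50 = 48.26 mm

X̄ = 121.07 mm, Ȳ = 48.26 mm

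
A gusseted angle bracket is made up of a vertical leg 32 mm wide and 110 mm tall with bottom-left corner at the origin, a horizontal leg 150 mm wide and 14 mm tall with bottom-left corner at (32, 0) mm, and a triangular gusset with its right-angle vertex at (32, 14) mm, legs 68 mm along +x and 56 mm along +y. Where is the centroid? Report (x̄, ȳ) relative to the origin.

vertical leg: A = 32 × 110 = 3520.00, centroid at (16.00, 55.00).
horizontal leg: A = 150 × 14 = 2100.00, centroid at (107.00, 7.00).
gusset: A = ½·68·56 = 1904.00, centroid at (54.67, 32.67).
ΣA = 7524.00 mm²
ΣAx̄ = (3520.00)(16.00) + (2100.00)(107.00) + (1904.00)(54.67) = 385105.33 mm³
ΣAȳ = (3520.00)(55.00) + (2100.00)(7.00) + (1904.00)(32.67) = 270497.33 mm³
x̄ = 385105.33 / 7524.00 = 51.18 mm
ȳ = 270497.33 / 7524.00 = 35.95 mm

x̄ = 51.18 mm, ȳ = 35.95 mm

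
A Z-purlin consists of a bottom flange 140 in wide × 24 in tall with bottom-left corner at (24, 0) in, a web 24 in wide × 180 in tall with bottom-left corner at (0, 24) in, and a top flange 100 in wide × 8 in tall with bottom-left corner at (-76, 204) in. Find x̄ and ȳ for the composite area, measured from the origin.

bottom flange: A = 140 × 24 = 3360.00, centroid at (94.00, 12.00).
web: A = 24 × 180 = 4320.00, centroid at (12.00, 114.00).
top flange: A = 100 × 8 = 800.00, centroid at (-26.00, 208.00).
ΣA = 8480.00 in²
ΣAx̄ = (3360.00)(94.00) + (4320.00)(12.00) + (800.00)(-26.00) = 346880.00 in³
ΣAȳ = (3360.00)(12.00) + (4320.00)(114.00) + (800.00)(208.00) = 699200.00 in³
x̄ = 346880.00 / 8480.00 = 40.91 in
ȳ = 699200.00 / 8480.00 = 82.45 in

x̄ = 40.91 in, ȳ = 82.45 in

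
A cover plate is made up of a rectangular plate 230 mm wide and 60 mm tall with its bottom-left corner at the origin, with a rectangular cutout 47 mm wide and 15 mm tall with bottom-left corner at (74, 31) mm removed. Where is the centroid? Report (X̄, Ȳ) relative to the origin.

plate: A = 230 × 60 = 13800.00, centroid at (115.00, 30.00).
hole: A = −(47 × 15) = -705.00, centroid at (97.50, 38.50).
ΣA = 13095.00 mm²
ΣAX̄ = (13800.00)(115.00) + (-705.00)(97.50) = 1518262.50 mm³
ΣAȲ = (13800.00)(30.00) + (-705.00)(38.50) = 386857.50 mm³
X̄ = 1518262.50 / 13095.00 = 115.94 mm
Ȳ = 386857.50 / 13095.00 = 29.54 mm

X̄ = 115.94 mm, Ȳ = 29.54 mm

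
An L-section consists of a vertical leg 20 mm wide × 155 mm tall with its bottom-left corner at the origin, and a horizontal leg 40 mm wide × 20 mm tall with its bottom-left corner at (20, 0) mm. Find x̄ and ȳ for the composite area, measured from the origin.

x̄ = 16.15 mm, ȳ = 63.65 mm

vertical leg: A = 20 × 155 = 3100.00, centroid at (10.00, 77.50).
horizontal leg: A = 40 × 20 = 800.00, centroid at (40.00, 10.00).
ΣA = 3900.00 mm²
ΣAx̄ = (3100.00)(10.00) + (800.00)(40.00) = 63000.00 mm³
ΣAȳ = (3100.00)(77.50) + (800.00)(10.00) = 248250.00 mm³
x̄ = 63000.00 / 3900.00 = 16.15 mm
ȳ = 248250.00 / 3900.00 = 63.65 mm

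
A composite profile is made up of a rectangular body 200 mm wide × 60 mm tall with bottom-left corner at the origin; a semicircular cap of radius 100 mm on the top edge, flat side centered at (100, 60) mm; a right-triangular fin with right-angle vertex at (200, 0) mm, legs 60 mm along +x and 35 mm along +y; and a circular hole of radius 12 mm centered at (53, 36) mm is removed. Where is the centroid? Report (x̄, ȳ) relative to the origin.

x̄ = 105.20 mm, ȳ = 69.42 mm

Part | A | x̄ᵢ | ȳᵢ | A·x̄ᵢ | A·ȳᵢ
rectangular body | 12000.00 | 100.00 | 30.00 | 1200000.00 | 360000.00
semicircular top | 15707.96 | 100.00 | 102.44 | 1570796.33 | 1609144.46
triangular fin | 1050.00 | 220.00 | 11.67 | 231000.00 | 12250.00
hole | -452.39 | 53.00 | 36.00 | -23976.64 | -16286.02
Σ | 28305.57 |  |  | 2977819.69 | 1965108.45
x̄ = 2977819.69 / 28305.57 = 105.20 mm
ȳ = 1965108.45 / 28305.57 = 69.42 mm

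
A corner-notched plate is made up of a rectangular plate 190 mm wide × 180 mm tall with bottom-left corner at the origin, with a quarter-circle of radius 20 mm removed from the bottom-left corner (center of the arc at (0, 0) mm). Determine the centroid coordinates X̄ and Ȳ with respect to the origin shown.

X̄ = 95.80 mm, Ȳ = 90.76 mm

plate: A = 190 × 180 = 34200.00, centroid at (95.00, 90.00).
removed quarter-circle: A = −¼π·20² = -314.16, centroid at (8.49, 8.49).
ΣA = 33885.84 mm²
ΣAX̄ = (34200.00)(95.00) + (-314.16)(8.49) = 3246333.33 mm³
ΣAȲ = (34200.00)(90.00) + (-314.16)(8.49) = 3075333.33 mm³
X̄ = 3246333.33 / 33885.84 = 95.80 mm
Ȳ = 3075333.33 / 33885.84 = 90.76 mm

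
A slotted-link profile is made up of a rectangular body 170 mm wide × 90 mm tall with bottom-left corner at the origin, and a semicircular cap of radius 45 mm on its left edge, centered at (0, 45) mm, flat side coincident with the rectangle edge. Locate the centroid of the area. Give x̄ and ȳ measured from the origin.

x̄ = 67.08 mm, ȳ = 45.00 mm

rectangular body: A = 170 × 90 = 15300.00, centroid at (85.00, 45.00).
semicircular end: A = ½π·45² = 3180.86, centroid at (-19.10, 45.00).
ΣA = 18480.86 mm², ΣAx̄ = 1239750.00 mm³, ΣAȳ = 831638.82 mm³.
x̄ = 1239750.00/18480.86 = 67.08 mm; ȳ = 831638.82/18480.86 = 45.00 mm.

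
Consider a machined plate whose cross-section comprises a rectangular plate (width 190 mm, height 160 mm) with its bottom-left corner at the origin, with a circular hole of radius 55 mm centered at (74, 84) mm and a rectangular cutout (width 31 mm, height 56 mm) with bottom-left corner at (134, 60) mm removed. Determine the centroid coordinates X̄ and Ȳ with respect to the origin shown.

X̄ = 100.48 mm, Ȳ = 77.29 mm

plate: A = 190 × 160 = 30400.00, centroid at (95.00, 80.00).
hole 1: A = −π·55² = -9503.32, centroid at (74.00, 84.00).
hole 2: A = −(31 × 56) = -1736.00, centroid at (149.50, 88.00).
ΣA = 19160.68 mm²
ΣAX̄ = (30400.00)(95.00) + (-9503.32)(74.00) + (-1736.00)(149.50) = 1925222.48 mm³
ΣAȲ = (30400.00)(80.00) + (-9503.32)(84.00) + (-1736.00)(88.00) = 1480953.31 mm³
X̄ = 1925222.48 / 19160.68 = 100.48 mm
Ȳ = 1480953.31 / 19160.68 = 77.29 mm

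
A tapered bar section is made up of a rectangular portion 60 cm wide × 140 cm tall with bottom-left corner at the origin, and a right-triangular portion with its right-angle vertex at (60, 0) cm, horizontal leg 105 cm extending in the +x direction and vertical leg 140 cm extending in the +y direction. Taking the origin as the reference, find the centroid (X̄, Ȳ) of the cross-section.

X̄ = 60.33 cm, Ȳ = 59.11 cm

Part | A | x̄ᵢ | ȳᵢ | A·x̄ᵢ | A·ȳᵢ
rectangular portion | 8400.00 | 30.00 | 70.00 | 252000.00 | 588000.00
triangular portion | 7350.00 | 95.00 | 46.67 | 698250.00 | 343000.00
Σ | 15750.00 |  |  | 950250.00 | 931000.00
X̄ = 950250.00 / 15750.00 = 60.33 cm
Ȳ = 931000.00 / 15750.00 = 59.11 cm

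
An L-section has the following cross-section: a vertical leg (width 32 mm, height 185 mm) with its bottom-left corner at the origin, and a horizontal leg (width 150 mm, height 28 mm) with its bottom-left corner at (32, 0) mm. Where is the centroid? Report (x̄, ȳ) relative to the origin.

vertical leg: A = 32 × 185 = 5920.00, centroid at (16.00, 92.50).
horizontal leg: A = 150 × 28 = 4200.00, centroid at (107.00, 14.00).
ΣA = 10120.00 mm²
ΣAx̄ = (5920.00)(16.00) + (4200.00)(107.00) = 544120.00 mm³
ΣAȳ = (5920.00)(92.50) + (4200.00)(14.00) = 606400.00 mm³
x̄ = 544120.00 / 10120.00 = 53.77 mm
ȳ = 606400.00 / 10120.00 = 59.92 mm

x̄ = 53.77 mm, ȳ = 59.92 mm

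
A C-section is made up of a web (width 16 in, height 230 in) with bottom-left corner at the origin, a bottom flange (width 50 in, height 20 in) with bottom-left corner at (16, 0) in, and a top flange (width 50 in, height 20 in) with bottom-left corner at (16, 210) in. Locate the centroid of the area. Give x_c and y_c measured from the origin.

x_c = 19.62 in, y_c = 115.00 in

web: A = 16 × 230 = 3680.00, centroid at (8.00, 115.00).
bottom flange: A = 50 × 20 = 1000.00, centroid at (41.00, 10.00).
top flange: A = 50 × 20 = 1000.00, centroid at (41.00, 220.00).
ΣA = 5680.00 in²
ΣAx_c = (3680.00)(8.00) + (1000.00)(41.00) + (1000.00)(41.00) = 111440.00 in³
ΣAy_c = (3680.00)(115.00) + (1000.00)(10.00) + (1000.00)(220.00) = 653200.00 in³
x_c = 111440.00 / 5680.00 = 19.62 in
y_c = 653200.00 / 5680.00 = 115.00 in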